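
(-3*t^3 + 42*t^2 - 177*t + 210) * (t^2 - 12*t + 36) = -3*t^5 + 78*t^4 - 789*t^3 + 3846*t^2 - 8892*t + 7560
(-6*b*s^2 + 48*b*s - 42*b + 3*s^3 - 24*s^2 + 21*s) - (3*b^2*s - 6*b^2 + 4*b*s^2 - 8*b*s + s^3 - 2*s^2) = -3*b^2*s + 6*b^2 - 10*b*s^2 + 56*b*s - 42*b + 2*s^3 - 22*s^2 + 21*s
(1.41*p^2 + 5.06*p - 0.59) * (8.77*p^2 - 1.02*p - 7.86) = 12.3657*p^4 + 42.938*p^3 - 21.4181*p^2 - 39.1698*p + 4.6374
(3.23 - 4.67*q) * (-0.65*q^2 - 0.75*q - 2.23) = 3.0355*q^3 + 1.403*q^2 + 7.9916*q - 7.2029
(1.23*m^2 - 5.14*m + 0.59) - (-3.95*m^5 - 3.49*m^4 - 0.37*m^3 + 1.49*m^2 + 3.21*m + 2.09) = 3.95*m^5 + 3.49*m^4 + 0.37*m^3 - 0.26*m^2 - 8.35*m - 1.5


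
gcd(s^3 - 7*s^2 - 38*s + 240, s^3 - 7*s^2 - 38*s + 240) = s^3 - 7*s^2 - 38*s + 240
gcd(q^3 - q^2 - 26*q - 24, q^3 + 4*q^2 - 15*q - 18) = q + 1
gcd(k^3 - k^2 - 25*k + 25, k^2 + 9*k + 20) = k + 5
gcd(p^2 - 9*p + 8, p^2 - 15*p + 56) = p - 8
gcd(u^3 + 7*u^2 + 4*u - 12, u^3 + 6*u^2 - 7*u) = u - 1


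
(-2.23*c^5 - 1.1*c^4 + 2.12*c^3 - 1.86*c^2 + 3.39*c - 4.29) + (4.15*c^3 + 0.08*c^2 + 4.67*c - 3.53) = -2.23*c^5 - 1.1*c^4 + 6.27*c^3 - 1.78*c^2 + 8.06*c - 7.82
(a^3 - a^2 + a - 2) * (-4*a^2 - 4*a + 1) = -4*a^5 + a^3 + 3*a^2 + 9*a - 2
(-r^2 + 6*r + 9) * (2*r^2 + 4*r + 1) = -2*r^4 + 8*r^3 + 41*r^2 + 42*r + 9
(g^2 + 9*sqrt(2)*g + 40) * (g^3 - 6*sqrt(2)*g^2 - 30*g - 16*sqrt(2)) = g^5 + 3*sqrt(2)*g^4 - 98*g^3 - 526*sqrt(2)*g^2 - 1488*g - 640*sqrt(2)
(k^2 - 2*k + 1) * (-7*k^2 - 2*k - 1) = -7*k^4 + 12*k^3 - 4*k^2 - 1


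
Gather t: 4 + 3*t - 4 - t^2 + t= -t^2 + 4*t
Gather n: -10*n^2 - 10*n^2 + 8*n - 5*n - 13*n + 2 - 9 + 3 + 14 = -20*n^2 - 10*n + 10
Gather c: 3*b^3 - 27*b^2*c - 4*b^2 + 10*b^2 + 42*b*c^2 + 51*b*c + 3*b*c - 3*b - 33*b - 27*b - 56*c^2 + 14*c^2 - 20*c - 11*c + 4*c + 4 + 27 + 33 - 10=3*b^3 + 6*b^2 - 63*b + c^2*(42*b - 42) + c*(-27*b^2 + 54*b - 27) + 54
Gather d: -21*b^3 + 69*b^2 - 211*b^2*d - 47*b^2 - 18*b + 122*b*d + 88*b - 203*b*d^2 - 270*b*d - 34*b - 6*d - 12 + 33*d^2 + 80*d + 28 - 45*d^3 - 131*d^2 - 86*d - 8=-21*b^3 + 22*b^2 + 36*b - 45*d^3 + d^2*(-203*b - 98) + d*(-211*b^2 - 148*b - 12) + 8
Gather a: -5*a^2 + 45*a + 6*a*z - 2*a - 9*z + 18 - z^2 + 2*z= -5*a^2 + a*(6*z + 43) - z^2 - 7*z + 18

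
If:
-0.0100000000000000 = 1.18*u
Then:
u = -0.01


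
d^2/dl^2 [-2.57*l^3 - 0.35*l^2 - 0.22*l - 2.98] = -15.42*l - 0.7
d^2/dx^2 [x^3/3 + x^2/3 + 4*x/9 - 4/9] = 2*x + 2/3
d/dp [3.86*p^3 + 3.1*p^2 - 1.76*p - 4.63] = 11.58*p^2 + 6.2*p - 1.76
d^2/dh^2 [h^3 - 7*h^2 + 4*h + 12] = 6*h - 14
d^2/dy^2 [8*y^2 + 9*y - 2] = 16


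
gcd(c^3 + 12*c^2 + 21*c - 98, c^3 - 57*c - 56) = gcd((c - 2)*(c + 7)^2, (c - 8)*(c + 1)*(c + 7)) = c + 7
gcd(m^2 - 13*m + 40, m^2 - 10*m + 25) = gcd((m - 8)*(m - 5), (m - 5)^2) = m - 5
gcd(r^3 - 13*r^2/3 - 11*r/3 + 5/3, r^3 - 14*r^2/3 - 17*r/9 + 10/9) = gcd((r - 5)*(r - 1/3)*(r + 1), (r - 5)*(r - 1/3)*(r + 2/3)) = r^2 - 16*r/3 + 5/3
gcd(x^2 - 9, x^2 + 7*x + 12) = x + 3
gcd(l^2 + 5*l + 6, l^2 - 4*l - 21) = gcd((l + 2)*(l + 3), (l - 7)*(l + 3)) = l + 3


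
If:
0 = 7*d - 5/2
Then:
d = 5/14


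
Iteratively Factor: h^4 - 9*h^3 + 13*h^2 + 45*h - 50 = (h - 1)*(h^3 - 8*h^2 + 5*h + 50) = (h - 5)*(h - 1)*(h^2 - 3*h - 10) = (h - 5)^2*(h - 1)*(h + 2)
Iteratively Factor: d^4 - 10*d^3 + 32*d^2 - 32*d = (d - 2)*(d^3 - 8*d^2 + 16*d) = (d - 4)*(d - 2)*(d^2 - 4*d) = (d - 4)^2*(d - 2)*(d)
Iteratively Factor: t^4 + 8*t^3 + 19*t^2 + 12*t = (t + 1)*(t^3 + 7*t^2 + 12*t) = (t + 1)*(t + 3)*(t^2 + 4*t) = (t + 1)*(t + 3)*(t + 4)*(t)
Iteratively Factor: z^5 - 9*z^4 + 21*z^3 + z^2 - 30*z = (z + 1)*(z^4 - 10*z^3 + 31*z^2 - 30*z) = (z - 3)*(z + 1)*(z^3 - 7*z^2 + 10*z) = (z - 3)*(z - 2)*(z + 1)*(z^2 - 5*z) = z*(z - 3)*(z - 2)*(z + 1)*(z - 5)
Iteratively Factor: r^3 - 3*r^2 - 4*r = (r - 4)*(r^2 + r) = r*(r - 4)*(r + 1)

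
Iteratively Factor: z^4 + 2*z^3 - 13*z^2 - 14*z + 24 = (z + 2)*(z^3 - 13*z + 12) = (z - 3)*(z + 2)*(z^2 + 3*z - 4) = (z - 3)*(z + 2)*(z + 4)*(z - 1)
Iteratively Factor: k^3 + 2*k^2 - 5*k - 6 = (k + 1)*(k^2 + k - 6) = (k - 2)*(k + 1)*(k + 3)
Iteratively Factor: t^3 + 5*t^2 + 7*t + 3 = (t + 1)*(t^2 + 4*t + 3) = (t + 1)*(t + 3)*(t + 1)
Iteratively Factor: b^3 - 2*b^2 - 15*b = (b - 5)*(b^2 + 3*b) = b*(b - 5)*(b + 3)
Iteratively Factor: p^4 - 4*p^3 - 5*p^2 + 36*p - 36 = (p - 2)*(p^3 - 2*p^2 - 9*p + 18) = (p - 2)*(p + 3)*(p^2 - 5*p + 6) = (p - 3)*(p - 2)*(p + 3)*(p - 2)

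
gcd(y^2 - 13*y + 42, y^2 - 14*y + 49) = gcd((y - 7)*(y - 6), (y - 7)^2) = y - 7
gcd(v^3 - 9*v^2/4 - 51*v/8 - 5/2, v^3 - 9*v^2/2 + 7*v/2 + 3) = v + 1/2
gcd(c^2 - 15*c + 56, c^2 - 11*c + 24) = c - 8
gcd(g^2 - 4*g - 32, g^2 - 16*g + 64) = g - 8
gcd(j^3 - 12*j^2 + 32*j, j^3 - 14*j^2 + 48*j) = j^2 - 8*j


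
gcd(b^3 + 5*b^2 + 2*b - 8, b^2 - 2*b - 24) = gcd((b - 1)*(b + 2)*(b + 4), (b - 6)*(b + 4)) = b + 4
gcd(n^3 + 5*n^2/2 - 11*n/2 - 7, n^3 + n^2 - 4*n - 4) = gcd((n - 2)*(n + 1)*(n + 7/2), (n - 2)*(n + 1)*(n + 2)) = n^2 - n - 2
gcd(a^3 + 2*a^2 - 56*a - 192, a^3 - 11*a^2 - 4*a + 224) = a^2 - 4*a - 32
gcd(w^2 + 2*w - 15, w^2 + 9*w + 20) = w + 5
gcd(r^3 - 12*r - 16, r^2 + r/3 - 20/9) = 1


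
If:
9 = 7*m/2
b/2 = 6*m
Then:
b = 216/7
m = 18/7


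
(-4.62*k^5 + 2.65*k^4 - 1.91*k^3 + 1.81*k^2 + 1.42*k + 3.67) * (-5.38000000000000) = 24.8556*k^5 - 14.257*k^4 + 10.2758*k^3 - 9.7378*k^2 - 7.6396*k - 19.7446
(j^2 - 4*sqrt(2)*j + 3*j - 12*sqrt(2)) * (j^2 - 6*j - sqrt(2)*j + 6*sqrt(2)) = j^4 - 5*sqrt(2)*j^3 - 3*j^3 - 10*j^2 + 15*sqrt(2)*j^2 - 24*j + 90*sqrt(2)*j - 144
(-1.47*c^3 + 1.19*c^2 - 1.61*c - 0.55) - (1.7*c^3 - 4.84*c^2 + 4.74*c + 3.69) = -3.17*c^3 + 6.03*c^2 - 6.35*c - 4.24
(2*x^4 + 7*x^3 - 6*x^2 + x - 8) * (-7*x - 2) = -14*x^5 - 53*x^4 + 28*x^3 + 5*x^2 + 54*x + 16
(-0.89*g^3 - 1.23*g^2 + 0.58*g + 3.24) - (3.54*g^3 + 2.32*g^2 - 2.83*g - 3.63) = -4.43*g^3 - 3.55*g^2 + 3.41*g + 6.87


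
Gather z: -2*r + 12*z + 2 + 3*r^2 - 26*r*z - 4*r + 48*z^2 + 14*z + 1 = 3*r^2 - 6*r + 48*z^2 + z*(26 - 26*r) + 3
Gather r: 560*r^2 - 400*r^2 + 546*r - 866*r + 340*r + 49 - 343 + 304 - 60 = 160*r^2 + 20*r - 50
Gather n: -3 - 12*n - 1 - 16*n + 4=-28*n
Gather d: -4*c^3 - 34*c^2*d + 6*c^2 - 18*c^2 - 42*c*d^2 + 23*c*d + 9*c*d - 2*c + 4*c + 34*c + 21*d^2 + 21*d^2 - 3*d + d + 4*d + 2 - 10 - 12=-4*c^3 - 12*c^2 + 36*c + d^2*(42 - 42*c) + d*(-34*c^2 + 32*c + 2) - 20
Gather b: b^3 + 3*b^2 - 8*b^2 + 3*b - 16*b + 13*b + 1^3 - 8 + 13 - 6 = b^3 - 5*b^2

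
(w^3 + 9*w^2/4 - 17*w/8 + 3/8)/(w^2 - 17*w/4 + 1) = (2*w^2 + 5*w - 3)/(2*(w - 4))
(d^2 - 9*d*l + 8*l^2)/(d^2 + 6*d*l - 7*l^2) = (d - 8*l)/(d + 7*l)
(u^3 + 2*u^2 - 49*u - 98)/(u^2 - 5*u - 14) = u + 7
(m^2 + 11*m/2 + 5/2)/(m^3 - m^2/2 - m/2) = (m + 5)/(m*(m - 1))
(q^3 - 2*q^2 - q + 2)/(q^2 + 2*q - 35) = (q^3 - 2*q^2 - q + 2)/(q^2 + 2*q - 35)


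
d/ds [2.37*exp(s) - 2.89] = 2.37*exp(s)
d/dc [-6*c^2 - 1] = -12*c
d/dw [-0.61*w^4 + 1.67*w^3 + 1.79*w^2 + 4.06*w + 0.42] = -2.44*w^3 + 5.01*w^2 + 3.58*w + 4.06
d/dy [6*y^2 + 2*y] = 12*y + 2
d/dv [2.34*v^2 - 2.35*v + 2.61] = 4.68*v - 2.35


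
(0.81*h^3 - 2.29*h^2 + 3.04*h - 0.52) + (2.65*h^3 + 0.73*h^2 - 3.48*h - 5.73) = 3.46*h^3 - 1.56*h^2 - 0.44*h - 6.25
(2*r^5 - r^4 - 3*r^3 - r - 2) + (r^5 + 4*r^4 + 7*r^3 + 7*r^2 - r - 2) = 3*r^5 + 3*r^4 + 4*r^3 + 7*r^2 - 2*r - 4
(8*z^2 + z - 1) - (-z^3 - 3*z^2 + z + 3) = z^3 + 11*z^2 - 4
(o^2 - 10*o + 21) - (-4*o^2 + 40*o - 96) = 5*o^2 - 50*o + 117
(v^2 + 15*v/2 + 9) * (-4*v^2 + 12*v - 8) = -4*v^4 - 18*v^3 + 46*v^2 + 48*v - 72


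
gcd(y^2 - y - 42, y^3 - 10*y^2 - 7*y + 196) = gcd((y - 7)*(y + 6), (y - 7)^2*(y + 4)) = y - 7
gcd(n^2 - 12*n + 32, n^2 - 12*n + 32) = n^2 - 12*n + 32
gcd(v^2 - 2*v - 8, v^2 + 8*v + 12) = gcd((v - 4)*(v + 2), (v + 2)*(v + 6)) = v + 2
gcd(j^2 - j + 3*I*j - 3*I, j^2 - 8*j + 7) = j - 1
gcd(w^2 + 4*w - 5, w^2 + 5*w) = w + 5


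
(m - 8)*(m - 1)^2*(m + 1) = m^4 - 9*m^3 + 7*m^2 + 9*m - 8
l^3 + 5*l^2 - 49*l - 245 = (l - 7)*(l + 5)*(l + 7)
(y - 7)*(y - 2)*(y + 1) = y^3 - 8*y^2 + 5*y + 14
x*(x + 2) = x^2 + 2*x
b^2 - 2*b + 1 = (b - 1)^2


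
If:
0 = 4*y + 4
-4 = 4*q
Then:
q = -1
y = -1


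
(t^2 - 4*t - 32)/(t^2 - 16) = (t - 8)/(t - 4)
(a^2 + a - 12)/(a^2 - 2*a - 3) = (a + 4)/(a + 1)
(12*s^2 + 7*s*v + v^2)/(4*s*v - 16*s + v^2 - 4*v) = (3*s + v)/(v - 4)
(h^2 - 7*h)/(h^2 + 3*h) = (h - 7)/(h + 3)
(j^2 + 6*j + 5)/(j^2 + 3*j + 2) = (j + 5)/(j + 2)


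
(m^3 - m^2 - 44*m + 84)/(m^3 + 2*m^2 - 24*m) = (m^3 - m^2 - 44*m + 84)/(m*(m^2 + 2*m - 24))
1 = 1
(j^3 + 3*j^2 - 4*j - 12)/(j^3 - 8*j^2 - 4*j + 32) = (j + 3)/(j - 8)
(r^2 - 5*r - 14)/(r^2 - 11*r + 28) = (r + 2)/(r - 4)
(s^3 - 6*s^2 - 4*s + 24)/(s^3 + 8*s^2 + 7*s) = (s^3 - 6*s^2 - 4*s + 24)/(s*(s^2 + 8*s + 7))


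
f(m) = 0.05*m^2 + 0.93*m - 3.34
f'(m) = 0.1*m + 0.93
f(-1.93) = -4.95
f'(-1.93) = 0.74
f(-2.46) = -5.33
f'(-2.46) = 0.68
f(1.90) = -1.39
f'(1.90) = 1.12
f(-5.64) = -6.99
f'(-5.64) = 0.37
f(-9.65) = -7.66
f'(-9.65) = -0.04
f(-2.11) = -5.08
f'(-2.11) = 0.72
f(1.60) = -1.72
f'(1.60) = 1.09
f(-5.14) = -6.80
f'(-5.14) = 0.42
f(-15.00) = -6.04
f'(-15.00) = -0.57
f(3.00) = -0.10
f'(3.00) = 1.23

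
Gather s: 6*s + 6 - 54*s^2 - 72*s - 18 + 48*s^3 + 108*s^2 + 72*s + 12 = 48*s^3 + 54*s^2 + 6*s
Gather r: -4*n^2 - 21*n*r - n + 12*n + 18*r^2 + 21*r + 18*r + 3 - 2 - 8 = -4*n^2 + 11*n + 18*r^2 + r*(39 - 21*n) - 7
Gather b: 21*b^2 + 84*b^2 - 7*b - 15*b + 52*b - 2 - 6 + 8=105*b^2 + 30*b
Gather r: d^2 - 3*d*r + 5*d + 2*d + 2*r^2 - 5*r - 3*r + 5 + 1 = d^2 + 7*d + 2*r^2 + r*(-3*d - 8) + 6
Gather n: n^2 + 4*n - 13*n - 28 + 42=n^2 - 9*n + 14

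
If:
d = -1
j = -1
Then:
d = -1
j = -1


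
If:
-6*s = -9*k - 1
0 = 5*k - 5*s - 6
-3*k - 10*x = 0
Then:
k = -41/15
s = -59/15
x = 41/50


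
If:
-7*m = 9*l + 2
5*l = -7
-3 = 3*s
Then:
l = -7/5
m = 53/35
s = -1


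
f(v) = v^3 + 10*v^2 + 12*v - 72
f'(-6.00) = 0.00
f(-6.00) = 0.00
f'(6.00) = 240.00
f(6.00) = 576.00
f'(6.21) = 251.89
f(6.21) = 627.64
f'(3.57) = 121.63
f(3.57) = 143.79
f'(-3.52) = -21.23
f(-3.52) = -33.95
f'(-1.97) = -15.76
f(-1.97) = -64.48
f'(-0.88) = -3.28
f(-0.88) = -75.50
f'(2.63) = 85.35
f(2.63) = 46.92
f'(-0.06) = 10.81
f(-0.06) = -72.68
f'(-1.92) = -15.34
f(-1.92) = -65.25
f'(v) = 3*v^2 + 20*v + 12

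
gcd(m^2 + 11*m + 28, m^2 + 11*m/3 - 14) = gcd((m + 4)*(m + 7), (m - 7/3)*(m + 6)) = 1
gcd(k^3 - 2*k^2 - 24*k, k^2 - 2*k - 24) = k^2 - 2*k - 24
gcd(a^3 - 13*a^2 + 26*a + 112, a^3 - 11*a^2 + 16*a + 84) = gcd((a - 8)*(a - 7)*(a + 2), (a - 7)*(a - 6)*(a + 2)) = a^2 - 5*a - 14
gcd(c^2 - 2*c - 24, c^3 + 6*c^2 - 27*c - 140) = c + 4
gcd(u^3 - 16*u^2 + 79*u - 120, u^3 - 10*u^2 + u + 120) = u^2 - 13*u + 40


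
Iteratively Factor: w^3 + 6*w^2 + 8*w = (w)*(w^2 + 6*w + 8) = w*(w + 4)*(w + 2)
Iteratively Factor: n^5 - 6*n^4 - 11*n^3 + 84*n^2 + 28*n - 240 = (n + 3)*(n^4 - 9*n^3 + 16*n^2 + 36*n - 80) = (n - 4)*(n + 3)*(n^3 - 5*n^2 - 4*n + 20) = (n - 4)*(n + 2)*(n + 3)*(n^2 - 7*n + 10) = (n - 4)*(n - 2)*(n + 2)*(n + 3)*(n - 5)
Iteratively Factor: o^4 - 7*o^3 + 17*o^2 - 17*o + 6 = (o - 1)*(o^3 - 6*o^2 + 11*o - 6) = (o - 2)*(o - 1)*(o^2 - 4*o + 3) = (o - 3)*(o - 2)*(o - 1)*(o - 1)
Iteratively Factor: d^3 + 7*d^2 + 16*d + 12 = (d + 3)*(d^2 + 4*d + 4) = (d + 2)*(d + 3)*(d + 2)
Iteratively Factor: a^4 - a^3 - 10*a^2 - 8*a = (a - 4)*(a^3 + 3*a^2 + 2*a) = (a - 4)*(a + 2)*(a^2 + a) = (a - 4)*(a + 1)*(a + 2)*(a)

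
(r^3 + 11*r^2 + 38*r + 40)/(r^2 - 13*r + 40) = (r^3 + 11*r^2 + 38*r + 40)/(r^2 - 13*r + 40)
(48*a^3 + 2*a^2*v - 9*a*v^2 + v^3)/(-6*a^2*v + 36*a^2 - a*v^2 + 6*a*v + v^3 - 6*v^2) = (-8*a + v)/(v - 6)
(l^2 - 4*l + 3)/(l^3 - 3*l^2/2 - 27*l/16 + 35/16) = 16*(l - 3)/(16*l^2 - 8*l - 35)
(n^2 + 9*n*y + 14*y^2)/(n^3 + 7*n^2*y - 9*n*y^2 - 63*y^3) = (-n - 2*y)/(-n^2 + 9*y^2)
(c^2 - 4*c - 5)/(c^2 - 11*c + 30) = (c + 1)/(c - 6)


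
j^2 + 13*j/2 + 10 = (j + 5/2)*(j + 4)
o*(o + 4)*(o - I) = o^3 + 4*o^2 - I*o^2 - 4*I*o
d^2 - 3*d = d*(d - 3)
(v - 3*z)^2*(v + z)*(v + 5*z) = v^4 - 22*v^2*z^2 + 24*v*z^3 + 45*z^4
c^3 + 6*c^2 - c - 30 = (c - 2)*(c + 3)*(c + 5)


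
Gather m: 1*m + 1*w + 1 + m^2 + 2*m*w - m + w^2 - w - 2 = m^2 + 2*m*w + w^2 - 1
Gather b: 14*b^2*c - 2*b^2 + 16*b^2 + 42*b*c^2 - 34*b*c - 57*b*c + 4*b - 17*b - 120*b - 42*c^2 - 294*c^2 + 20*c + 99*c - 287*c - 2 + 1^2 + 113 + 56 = b^2*(14*c + 14) + b*(42*c^2 - 91*c - 133) - 336*c^2 - 168*c + 168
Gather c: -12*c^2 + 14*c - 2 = -12*c^2 + 14*c - 2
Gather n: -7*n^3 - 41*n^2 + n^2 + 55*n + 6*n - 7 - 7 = -7*n^3 - 40*n^2 + 61*n - 14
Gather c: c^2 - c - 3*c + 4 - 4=c^2 - 4*c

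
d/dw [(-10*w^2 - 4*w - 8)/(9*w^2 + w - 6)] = 2*(13*w^2 + 132*w + 16)/(81*w^4 + 18*w^3 - 107*w^2 - 12*w + 36)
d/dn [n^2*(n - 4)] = n*(3*n - 8)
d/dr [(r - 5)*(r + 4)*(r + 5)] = 3*r^2 + 8*r - 25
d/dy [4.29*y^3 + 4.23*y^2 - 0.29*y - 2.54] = 12.87*y^2 + 8.46*y - 0.29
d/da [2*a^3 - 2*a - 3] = 6*a^2 - 2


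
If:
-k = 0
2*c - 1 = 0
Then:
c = 1/2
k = 0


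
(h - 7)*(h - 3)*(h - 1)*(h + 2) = h^4 - 9*h^3 + 9*h^2 + 41*h - 42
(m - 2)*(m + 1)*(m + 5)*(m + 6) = m^4 + 10*m^3 + 17*m^2 - 52*m - 60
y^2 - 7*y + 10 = (y - 5)*(y - 2)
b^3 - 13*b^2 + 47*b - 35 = (b - 7)*(b - 5)*(b - 1)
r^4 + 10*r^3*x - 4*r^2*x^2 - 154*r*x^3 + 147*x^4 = (r - 3*x)*(r - x)*(r + 7*x)^2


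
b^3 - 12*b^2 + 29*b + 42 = (b - 7)*(b - 6)*(b + 1)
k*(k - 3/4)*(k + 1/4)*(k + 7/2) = k^4 + 3*k^3 - 31*k^2/16 - 21*k/32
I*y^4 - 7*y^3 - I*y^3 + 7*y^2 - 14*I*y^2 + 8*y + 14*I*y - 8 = (y + I)*(y + 2*I)*(y + 4*I)*(I*y - I)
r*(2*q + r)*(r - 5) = 2*q*r^2 - 10*q*r + r^3 - 5*r^2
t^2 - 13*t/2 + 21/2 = (t - 7/2)*(t - 3)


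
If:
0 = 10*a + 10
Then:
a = -1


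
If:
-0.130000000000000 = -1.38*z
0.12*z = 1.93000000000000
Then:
No Solution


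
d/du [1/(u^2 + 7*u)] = (-2*u - 7)/(u^2*(u + 7)^2)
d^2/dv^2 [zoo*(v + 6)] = 0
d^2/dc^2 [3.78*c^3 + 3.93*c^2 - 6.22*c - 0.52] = 22.68*c + 7.86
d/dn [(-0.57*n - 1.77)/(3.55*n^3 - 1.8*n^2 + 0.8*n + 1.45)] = (4.047*n^3 + 17.8245*n^2 - 6.372*n + 0.5895)/(12.6025*n^6 - 12.78*n^5 + 8.92*n^4 + 7.415*n^3 - 4.58*n^2 + 2.32*n + 2.1025)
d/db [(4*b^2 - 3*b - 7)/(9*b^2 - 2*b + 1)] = (19*b^2 + 134*b - 17)/(81*b^4 - 36*b^3 + 22*b^2 - 4*b + 1)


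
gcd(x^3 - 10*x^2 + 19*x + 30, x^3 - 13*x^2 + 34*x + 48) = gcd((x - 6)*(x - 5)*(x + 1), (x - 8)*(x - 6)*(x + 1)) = x^2 - 5*x - 6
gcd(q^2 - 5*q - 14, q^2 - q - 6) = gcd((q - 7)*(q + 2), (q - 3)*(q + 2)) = q + 2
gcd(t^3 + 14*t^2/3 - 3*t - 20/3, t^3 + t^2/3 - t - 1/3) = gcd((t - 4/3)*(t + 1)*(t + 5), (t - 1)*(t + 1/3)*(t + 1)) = t + 1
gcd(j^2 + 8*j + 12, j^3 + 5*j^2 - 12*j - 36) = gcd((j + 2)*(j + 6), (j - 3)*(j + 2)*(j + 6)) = j^2 + 8*j + 12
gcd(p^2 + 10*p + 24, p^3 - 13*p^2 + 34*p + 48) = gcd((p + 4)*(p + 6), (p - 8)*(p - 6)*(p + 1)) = 1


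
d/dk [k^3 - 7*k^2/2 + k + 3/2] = 3*k^2 - 7*k + 1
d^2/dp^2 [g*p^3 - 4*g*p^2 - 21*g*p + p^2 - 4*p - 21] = 6*g*p - 8*g + 2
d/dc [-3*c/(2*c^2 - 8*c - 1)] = 3*(2*c^2 + 1)/(4*c^4 - 32*c^3 + 60*c^2 + 16*c + 1)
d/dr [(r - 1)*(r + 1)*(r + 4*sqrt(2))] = 3*r^2 + 8*sqrt(2)*r - 1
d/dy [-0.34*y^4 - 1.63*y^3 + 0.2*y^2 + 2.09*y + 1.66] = -1.36*y^3 - 4.89*y^2 + 0.4*y + 2.09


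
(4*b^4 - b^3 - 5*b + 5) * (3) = 12*b^4 - 3*b^3 - 15*b + 15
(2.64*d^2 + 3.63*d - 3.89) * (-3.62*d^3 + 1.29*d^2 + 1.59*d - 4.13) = -9.5568*d^5 - 9.735*d^4 + 22.9621*d^3 - 10.1496*d^2 - 21.177*d + 16.0657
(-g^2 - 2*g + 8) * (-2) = 2*g^2 + 4*g - 16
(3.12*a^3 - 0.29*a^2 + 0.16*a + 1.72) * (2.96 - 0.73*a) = -2.2776*a^4 + 9.4469*a^3 - 0.9752*a^2 - 0.782*a + 5.0912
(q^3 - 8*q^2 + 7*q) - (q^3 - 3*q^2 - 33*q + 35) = -5*q^2 + 40*q - 35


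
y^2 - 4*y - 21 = (y - 7)*(y + 3)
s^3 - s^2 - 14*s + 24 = (s - 3)*(s - 2)*(s + 4)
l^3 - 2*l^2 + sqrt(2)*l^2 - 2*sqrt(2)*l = l*(l - 2)*(l + sqrt(2))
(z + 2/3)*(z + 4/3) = z^2 + 2*z + 8/9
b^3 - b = b*(b - 1)*(b + 1)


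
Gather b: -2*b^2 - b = -2*b^2 - b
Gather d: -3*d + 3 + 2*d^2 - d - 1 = 2*d^2 - 4*d + 2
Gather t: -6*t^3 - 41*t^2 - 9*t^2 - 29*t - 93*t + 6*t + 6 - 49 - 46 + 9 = -6*t^3 - 50*t^2 - 116*t - 80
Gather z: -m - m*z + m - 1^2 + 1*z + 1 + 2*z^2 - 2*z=2*z^2 + z*(-m - 1)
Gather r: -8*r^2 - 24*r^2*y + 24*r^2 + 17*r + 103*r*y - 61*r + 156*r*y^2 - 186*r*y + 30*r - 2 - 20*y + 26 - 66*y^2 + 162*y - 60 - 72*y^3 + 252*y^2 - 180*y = r^2*(16 - 24*y) + r*(156*y^2 - 83*y - 14) - 72*y^3 + 186*y^2 - 38*y - 36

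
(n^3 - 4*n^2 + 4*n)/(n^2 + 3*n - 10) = n*(n - 2)/(n + 5)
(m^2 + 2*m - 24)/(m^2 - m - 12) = (m + 6)/(m + 3)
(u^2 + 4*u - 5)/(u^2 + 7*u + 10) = (u - 1)/(u + 2)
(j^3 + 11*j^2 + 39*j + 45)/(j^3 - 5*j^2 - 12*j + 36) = (j^2 + 8*j + 15)/(j^2 - 8*j + 12)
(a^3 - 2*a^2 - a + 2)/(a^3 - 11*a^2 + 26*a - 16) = (a + 1)/(a - 8)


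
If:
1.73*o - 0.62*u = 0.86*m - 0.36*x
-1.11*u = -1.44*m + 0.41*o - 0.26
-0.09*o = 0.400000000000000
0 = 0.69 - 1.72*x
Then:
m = -5.23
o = -4.44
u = -4.91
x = 0.40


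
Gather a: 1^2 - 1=0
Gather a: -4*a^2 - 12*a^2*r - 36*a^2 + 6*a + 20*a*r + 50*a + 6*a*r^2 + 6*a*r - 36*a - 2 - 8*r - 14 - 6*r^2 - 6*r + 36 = a^2*(-12*r - 40) + a*(6*r^2 + 26*r + 20) - 6*r^2 - 14*r + 20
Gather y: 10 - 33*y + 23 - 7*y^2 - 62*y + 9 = -7*y^2 - 95*y + 42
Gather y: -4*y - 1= -4*y - 1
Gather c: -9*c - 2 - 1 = -9*c - 3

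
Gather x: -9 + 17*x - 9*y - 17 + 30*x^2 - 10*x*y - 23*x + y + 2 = 30*x^2 + x*(-10*y - 6) - 8*y - 24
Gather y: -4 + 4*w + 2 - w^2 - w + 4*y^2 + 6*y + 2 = -w^2 + 3*w + 4*y^2 + 6*y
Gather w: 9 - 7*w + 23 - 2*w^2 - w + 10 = -2*w^2 - 8*w + 42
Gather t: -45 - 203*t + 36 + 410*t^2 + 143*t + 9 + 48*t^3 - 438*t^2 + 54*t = 48*t^3 - 28*t^2 - 6*t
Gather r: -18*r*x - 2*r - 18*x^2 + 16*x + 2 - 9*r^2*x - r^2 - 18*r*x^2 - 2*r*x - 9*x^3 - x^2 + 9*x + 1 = r^2*(-9*x - 1) + r*(-18*x^2 - 20*x - 2) - 9*x^3 - 19*x^2 + 25*x + 3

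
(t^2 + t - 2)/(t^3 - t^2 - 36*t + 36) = (t + 2)/(t^2 - 36)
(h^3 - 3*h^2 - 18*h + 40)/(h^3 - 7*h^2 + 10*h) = (h + 4)/h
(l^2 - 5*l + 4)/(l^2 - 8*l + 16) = (l - 1)/(l - 4)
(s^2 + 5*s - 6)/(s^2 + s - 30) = (s - 1)/(s - 5)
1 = 1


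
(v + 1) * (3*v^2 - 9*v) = 3*v^3 - 6*v^2 - 9*v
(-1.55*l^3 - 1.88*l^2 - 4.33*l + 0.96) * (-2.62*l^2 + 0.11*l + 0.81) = 4.061*l^5 + 4.7551*l^4 + 9.8823*l^3 - 4.5143*l^2 - 3.4017*l + 0.7776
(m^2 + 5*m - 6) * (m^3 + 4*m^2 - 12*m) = m^5 + 9*m^4 + 2*m^3 - 84*m^2 + 72*m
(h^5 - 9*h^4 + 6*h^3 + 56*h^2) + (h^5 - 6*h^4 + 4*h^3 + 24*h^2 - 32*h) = 2*h^5 - 15*h^4 + 10*h^3 + 80*h^2 - 32*h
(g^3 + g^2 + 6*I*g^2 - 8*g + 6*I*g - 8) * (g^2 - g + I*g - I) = g^5 + 7*I*g^4 - 15*g^3 - 15*I*g^2 + 14*g + 8*I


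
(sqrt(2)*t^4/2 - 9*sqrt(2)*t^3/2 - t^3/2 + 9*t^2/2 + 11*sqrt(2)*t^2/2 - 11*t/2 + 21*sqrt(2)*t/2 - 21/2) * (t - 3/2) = sqrt(2)*t^5/2 - 21*sqrt(2)*t^4/4 - t^4/2 + 21*t^3/4 + 49*sqrt(2)*t^3/4 - 49*t^2/4 + 9*sqrt(2)*t^2/4 - 63*sqrt(2)*t/4 - 9*t/4 + 63/4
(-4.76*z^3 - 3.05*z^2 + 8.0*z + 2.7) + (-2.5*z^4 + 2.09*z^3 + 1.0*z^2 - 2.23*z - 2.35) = -2.5*z^4 - 2.67*z^3 - 2.05*z^2 + 5.77*z + 0.35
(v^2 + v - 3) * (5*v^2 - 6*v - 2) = 5*v^4 - v^3 - 23*v^2 + 16*v + 6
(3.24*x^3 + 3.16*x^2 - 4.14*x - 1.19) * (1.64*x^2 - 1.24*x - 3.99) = 5.3136*x^5 + 1.1648*x^4 - 23.6356*x^3 - 9.4264*x^2 + 17.9942*x + 4.7481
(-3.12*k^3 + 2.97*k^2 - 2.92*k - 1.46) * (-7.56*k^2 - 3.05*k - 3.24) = 23.5872*k^5 - 12.9372*k^4 + 23.1255*k^3 + 10.3208*k^2 + 13.9138*k + 4.7304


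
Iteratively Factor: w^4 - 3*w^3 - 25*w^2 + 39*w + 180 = (w + 3)*(w^3 - 6*w^2 - 7*w + 60) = (w - 5)*(w + 3)*(w^2 - w - 12) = (w - 5)*(w - 4)*(w + 3)*(w + 3)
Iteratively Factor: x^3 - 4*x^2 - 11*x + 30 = (x - 2)*(x^2 - 2*x - 15) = (x - 5)*(x - 2)*(x + 3)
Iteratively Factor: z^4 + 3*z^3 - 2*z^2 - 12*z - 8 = (z - 2)*(z^3 + 5*z^2 + 8*z + 4) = (z - 2)*(z + 2)*(z^2 + 3*z + 2) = (z - 2)*(z + 1)*(z + 2)*(z + 2)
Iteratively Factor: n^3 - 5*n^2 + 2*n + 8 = (n + 1)*(n^2 - 6*n + 8) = (n - 4)*(n + 1)*(n - 2)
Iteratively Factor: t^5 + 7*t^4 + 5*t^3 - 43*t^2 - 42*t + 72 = (t + 4)*(t^4 + 3*t^3 - 7*t^2 - 15*t + 18) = (t + 3)*(t + 4)*(t^3 - 7*t + 6) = (t + 3)^2*(t + 4)*(t^2 - 3*t + 2) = (t - 2)*(t + 3)^2*(t + 4)*(t - 1)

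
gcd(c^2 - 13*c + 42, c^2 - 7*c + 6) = c - 6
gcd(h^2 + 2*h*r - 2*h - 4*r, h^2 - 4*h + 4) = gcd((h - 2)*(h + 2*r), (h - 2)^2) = h - 2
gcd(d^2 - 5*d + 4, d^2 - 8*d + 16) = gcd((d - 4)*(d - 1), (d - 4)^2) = d - 4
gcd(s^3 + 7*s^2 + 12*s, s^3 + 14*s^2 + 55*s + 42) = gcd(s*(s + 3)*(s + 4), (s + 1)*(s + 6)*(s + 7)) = 1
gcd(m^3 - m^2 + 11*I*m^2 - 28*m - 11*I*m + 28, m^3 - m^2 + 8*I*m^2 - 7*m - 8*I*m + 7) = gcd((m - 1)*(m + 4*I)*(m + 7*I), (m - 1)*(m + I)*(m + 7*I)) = m^2 + m*(-1 + 7*I) - 7*I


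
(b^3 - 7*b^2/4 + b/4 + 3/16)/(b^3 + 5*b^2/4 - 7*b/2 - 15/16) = (2*b - 1)/(2*b + 5)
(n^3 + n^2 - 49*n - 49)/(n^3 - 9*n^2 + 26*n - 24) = (n^3 + n^2 - 49*n - 49)/(n^3 - 9*n^2 + 26*n - 24)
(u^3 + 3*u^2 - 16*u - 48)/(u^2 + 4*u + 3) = (u^2 - 16)/(u + 1)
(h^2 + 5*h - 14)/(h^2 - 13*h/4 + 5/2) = 4*(h + 7)/(4*h - 5)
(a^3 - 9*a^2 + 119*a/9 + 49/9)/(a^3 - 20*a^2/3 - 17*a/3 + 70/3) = (9*a^2 - 18*a - 7)/(3*(3*a^2 + a - 10))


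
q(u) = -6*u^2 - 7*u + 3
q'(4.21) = -57.52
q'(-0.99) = 4.88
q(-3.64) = -51.02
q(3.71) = -105.55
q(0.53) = -2.40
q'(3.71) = -51.52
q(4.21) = -132.81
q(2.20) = -41.44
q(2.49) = -51.63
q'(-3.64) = 36.68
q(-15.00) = -1242.00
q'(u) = -12*u - 7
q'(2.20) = -33.40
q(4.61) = -156.78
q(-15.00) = -1242.00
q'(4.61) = -62.32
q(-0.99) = 4.05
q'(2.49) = -36.88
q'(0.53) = -13.36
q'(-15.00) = 173.00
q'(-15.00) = 173.00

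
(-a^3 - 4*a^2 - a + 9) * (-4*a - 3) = 4*a^4 + 19*a^3 + 16*a^2 - 33*a - 27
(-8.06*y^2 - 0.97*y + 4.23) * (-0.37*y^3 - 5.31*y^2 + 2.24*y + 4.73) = 2.9822*y^5 + 43.1575*y^4 - 14.4688*y^3 - 62.7579*y^2 + 4.8871*y + 20.0079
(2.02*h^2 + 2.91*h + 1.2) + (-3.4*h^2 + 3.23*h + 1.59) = -1.38*h^2 + 6.14*h + 2.79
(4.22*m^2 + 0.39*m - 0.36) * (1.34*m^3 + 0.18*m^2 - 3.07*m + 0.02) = 5.6548*m^5 + 1.2822*m^4 - 13.3676*m^3 - 1.1777*m^2 + 1.113*m - 0.0072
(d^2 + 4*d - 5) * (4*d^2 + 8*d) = 4*d^4 + 24*d^3 + 12*d^2 - 40*d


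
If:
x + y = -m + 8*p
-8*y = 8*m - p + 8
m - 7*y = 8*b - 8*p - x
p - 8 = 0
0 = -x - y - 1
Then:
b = 81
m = 65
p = 8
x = 64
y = -65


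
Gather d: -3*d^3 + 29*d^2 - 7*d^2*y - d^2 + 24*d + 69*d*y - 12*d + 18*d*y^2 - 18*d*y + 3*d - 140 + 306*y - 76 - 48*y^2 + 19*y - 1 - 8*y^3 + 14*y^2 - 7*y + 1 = -3*d^3 + d^2*(28 - 7*y) + d*(18*y^2 + 51*y + 15) - 8*y^3 - 34*y^2 + 318*y - 216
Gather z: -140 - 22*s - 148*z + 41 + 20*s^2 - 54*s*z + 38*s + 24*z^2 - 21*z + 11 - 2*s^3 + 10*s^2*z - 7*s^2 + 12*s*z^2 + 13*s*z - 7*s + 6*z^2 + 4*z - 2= -2*s^3 + 13*s^2 + 9*s + z^2*(12*s + 30) + z*(10*s^2 - 41*s - 165) - 90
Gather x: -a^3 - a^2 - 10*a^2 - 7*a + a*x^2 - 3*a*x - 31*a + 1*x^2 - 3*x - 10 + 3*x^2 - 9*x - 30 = -a^3 - 11*a^2 - 38*a + x^2*(a + 4) + x*(-3*a - 12) - 40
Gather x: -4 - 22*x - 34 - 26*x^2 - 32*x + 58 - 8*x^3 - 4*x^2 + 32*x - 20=-8*x^3 - 30*x^2 - 22*x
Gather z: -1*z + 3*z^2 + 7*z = 3*z^2 + 6*z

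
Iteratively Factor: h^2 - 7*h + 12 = (h - 3)*(h - 4)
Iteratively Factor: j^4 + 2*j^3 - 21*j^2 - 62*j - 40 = (j - 5)*(j^3 + 7*j^2 + 14*j + 8) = (j - 5)*(j + 1)*(j^2 + 6*j + 8) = (j - 5)*(j + 1)*(j + 2)*(j + 4)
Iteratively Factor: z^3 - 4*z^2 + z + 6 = (z - 2)*(z^2 - 2*z - 3) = (z - 2)*(z + 1)*(z - 3)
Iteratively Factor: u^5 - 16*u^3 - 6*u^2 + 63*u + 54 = (u + 3)*(u^4 - 3*u^3 - 7*u^2 + 15*u + 18) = (u - 3)*(u + 3)*(u^3 - 7*u - 6) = (u - 3)*(u + 2)*(u + 3)*(u^2 - 2*u - 3) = (u - 3)*(u + 1)*(u + 2)*(u + 3)*(u - 3)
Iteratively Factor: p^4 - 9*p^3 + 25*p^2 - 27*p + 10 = (p - 5)*(p^3 - 4*p^2 + 5*p - 2) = (p - 5)*(p - 1)*(p^2 - 3*p + 2) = (p - 5)*(p - 2)*(p - 1)*(p - 1)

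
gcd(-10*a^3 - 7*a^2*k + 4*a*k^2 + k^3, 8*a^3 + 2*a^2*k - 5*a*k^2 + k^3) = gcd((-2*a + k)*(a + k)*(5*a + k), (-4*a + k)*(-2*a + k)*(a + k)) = 2*a^2 + a*k - k^2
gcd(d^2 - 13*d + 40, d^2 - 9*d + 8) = d - 8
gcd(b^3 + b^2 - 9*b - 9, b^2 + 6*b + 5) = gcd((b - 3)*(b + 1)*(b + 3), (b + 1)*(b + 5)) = b + 1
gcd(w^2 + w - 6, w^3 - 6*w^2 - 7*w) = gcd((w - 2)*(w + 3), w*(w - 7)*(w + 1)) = 1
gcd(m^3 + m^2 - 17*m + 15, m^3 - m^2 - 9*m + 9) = m^2 - 4*m + 3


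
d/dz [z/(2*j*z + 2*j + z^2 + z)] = 2*j/(2*j*z + 2*j + z^2 + z)^2 - z^2/(2*j*z + 2*j + z^2 + z)^2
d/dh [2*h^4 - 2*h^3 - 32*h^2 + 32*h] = 8*h^3 - 6*h^2 - 64*h + 32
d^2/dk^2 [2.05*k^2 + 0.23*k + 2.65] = 4.10000000000000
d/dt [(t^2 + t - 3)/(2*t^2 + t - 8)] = (-t^2 - 4*t - 5)/(4*t^4 + 4*t^3 - 31*t^2 - 16*t + 64)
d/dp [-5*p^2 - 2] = -10*p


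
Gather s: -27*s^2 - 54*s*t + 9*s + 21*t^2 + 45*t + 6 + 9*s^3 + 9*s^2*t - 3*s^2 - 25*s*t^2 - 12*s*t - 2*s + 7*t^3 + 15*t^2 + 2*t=9*s^3 + s^2*(9*t - 30) + s*(-25*t^2 - 66*t + 7) + 7*t^3 + 36*t^2 + 47*t + 6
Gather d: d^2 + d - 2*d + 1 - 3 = d^2 - d - 2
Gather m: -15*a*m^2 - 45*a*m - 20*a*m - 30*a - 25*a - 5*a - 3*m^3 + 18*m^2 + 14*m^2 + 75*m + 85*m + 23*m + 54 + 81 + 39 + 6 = -60*a - 3*m^3 + m^2*(32 - 15*a) + m*(183 - 65*a) + 180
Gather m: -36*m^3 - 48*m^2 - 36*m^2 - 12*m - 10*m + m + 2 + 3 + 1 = -36*m^3 - 84*m^2 - 21*m + 6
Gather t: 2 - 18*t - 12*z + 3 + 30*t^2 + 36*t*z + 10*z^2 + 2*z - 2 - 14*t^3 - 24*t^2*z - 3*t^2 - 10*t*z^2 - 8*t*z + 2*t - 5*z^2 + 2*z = -14*t^3 + t^2*(27 - 24*z) + t*(-10*z^2 + 28*z - 16) + 5*z^2 - 8*z + 3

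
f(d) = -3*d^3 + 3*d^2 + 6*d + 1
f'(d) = -9*d^2 + 6*d + 6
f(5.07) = -282.44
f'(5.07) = -194.92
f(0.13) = 1.82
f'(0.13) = 6.63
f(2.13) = -1.60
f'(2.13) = -22.05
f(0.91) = 6.68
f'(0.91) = 4.01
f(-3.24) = 115.09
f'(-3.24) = -107.92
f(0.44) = 3.97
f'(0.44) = 6.90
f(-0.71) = -0.67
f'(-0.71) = -2.80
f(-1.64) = 12.46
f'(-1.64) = -28.05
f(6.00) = -503.00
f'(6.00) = -282.00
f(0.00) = 1.00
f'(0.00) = 6.00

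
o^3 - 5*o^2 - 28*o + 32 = (o - 8)*(o - 1)*(o + 4)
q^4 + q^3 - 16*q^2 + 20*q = q*(q - 2)^2*(q + 5)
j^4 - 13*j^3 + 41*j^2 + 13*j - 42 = (j - 7)*(j - 6)*(j - 1)*(j + 1)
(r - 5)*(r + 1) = r^2 - 4*r - 5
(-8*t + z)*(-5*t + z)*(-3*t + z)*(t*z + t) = -120*t^4*z - 120*t^4 + 79*t^3*z^2 + 79*t^3*z - 16*t^2*z^3 - 16*t^2*z^2 + t*z^4 + t*z^3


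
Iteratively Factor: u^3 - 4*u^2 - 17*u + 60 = (u + 4)*(u^2 - 8*u + 15) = (u - 3)*(u + 4)*(u - 5)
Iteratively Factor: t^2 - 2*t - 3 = (t - 3)*(t + 1)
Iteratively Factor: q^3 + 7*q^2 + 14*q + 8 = (q + 4)*(q^2 + 3*q + 2) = (q + 2)*(q + 4)*(q + 1)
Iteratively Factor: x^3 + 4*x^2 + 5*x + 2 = (x + 2)*(x^2 + 2*x + 1) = (x + 1)*(x + 2)*(x + 1)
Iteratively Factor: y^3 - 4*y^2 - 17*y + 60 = (y - 5)*(y^2 + y - 12) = (y - 5)*(y + 4)*(y - 3)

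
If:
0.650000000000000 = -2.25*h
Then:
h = -0.29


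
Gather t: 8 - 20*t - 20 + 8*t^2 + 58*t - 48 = 8*t^2 + 38*t - 60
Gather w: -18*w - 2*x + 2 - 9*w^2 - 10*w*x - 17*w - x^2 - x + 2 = -9*w^2 + w*(-10*x - 35) - x^2 - 3*x + 4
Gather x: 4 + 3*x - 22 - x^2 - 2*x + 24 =-x^2 + x + 6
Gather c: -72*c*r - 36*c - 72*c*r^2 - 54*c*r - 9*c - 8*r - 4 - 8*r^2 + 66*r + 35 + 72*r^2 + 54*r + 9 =c*(-72*r^2 - 126*r - 45) + 64*r^2 + 112*r + 40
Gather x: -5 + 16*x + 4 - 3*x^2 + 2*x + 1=-3*x^2 + 18*x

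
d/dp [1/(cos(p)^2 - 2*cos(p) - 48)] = 2*(cos(p) - 1)*sin(p)/(sin(p)^2 + 2*cos(p) + 47)^2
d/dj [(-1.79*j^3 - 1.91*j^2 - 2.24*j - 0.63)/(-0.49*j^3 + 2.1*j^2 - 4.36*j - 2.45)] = (-4.6949*j^4 + 13.4136*j^3 + 25.262*j^2 + 12.005*j + 2.7412)/(0.2401*j^6 - 2.058*j^5 + 8.6828*j^4 - 15.911*j^3 + 8.7196*j^2 + 21.364*j + 6.0025)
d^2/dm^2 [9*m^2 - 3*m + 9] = 18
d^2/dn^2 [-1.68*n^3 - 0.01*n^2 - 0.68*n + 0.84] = -10.08*n - 0.02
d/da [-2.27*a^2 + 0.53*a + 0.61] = 0.53 - 4.54*a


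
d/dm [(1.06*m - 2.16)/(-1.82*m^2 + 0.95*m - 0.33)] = (1.9292*m^2 - 7.8624*m + 1.7022)/(3.3124*m^4 - 3.458*m^3 + 2.1037*m^2 - 0.627*m + 0.1089)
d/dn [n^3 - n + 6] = 3*n^2 - 1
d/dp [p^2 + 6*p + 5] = 2*p + 6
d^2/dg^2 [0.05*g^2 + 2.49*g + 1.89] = 0.100000000000000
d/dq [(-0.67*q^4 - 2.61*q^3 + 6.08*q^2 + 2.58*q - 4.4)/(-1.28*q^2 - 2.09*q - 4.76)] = (1.7152*q^5 + 7.5417*q^4 + 23.6666*q^3 + 27.866*q^2 - 69.1456*q - 21.4768)/(1.6384*q^4 + 5.3504*q^3 + 16.5537*q^2 + 19.8968*q + 22.6576)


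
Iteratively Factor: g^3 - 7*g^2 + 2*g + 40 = (g + 2)*(g^2 - 9*g + 20) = (g - 4)*(g + 2)*(g - 5)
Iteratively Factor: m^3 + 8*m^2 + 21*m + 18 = (m + 3)*(m^2 + 5*m + 6) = (m + 3)^2*(m + 2)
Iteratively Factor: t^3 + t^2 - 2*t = (t)*(t^2 + t - 2) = t*(t - 1)*(t + 2)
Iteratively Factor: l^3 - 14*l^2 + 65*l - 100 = (l - 5)*(l^2 - 9*l + 20) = (l - 5)^2*(l - 4)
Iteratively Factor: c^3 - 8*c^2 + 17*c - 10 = (c - 1)*(c^2 - 7*c + 10) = (c - 2)*(c - 1)*(c - 5)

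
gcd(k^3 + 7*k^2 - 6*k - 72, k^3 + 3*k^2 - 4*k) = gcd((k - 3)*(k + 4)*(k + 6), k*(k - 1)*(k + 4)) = k + 4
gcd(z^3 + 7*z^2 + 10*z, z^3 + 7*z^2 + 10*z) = z^3 + 7*z^2 + 10*z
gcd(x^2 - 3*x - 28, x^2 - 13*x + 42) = x - 7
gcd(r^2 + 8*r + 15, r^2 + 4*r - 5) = r + 5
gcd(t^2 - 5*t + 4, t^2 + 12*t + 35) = 1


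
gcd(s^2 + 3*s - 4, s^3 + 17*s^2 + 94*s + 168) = s + 4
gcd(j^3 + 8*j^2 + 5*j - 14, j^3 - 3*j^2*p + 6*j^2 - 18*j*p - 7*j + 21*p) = j^2 + 6*j - 7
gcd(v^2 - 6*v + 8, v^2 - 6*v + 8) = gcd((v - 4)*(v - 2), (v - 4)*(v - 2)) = v^2 - 6*v + 8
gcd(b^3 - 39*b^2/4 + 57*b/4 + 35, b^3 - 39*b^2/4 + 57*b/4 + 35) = b^3 - 39*b^2/4 + 57*b/4 + 35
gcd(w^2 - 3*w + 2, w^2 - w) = w - 1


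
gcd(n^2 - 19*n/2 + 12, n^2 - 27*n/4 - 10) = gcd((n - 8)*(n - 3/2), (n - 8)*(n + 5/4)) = n - 8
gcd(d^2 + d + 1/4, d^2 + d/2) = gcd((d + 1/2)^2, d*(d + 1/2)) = d + 1/2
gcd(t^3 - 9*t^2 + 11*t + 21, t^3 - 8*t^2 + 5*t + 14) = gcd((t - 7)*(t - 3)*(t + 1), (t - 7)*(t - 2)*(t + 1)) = t^2 - 6*t - 7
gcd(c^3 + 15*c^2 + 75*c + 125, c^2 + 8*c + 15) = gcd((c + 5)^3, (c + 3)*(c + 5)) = c + 5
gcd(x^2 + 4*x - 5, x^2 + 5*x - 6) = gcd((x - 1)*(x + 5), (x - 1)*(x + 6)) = x - 1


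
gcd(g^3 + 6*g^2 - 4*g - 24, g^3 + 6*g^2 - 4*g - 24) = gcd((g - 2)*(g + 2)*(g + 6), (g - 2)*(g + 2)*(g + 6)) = g^3 + 6*g^2 - 4*g - 24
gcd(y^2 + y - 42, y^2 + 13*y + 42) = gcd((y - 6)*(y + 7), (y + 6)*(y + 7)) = y + 7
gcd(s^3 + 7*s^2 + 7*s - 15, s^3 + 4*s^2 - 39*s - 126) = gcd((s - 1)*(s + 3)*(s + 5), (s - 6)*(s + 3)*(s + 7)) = s + 3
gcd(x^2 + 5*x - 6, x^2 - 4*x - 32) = 1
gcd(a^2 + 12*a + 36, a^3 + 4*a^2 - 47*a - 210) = a + 6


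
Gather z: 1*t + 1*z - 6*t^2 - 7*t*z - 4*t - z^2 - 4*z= -6*t^2 - 3*t - z^2 + z*(-7*t - 3)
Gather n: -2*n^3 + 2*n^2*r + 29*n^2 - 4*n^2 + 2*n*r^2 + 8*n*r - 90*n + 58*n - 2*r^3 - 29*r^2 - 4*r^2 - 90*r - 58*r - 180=-2*n^3 + n^2*(2*r + 25) + n*(2*r^2 + 8*r - 32) - 2*r^3 - 33*r^2 - 148*r - 180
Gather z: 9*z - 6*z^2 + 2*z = -6*z^2 + 11*z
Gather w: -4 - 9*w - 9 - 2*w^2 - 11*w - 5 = -2*w^2 - 20*w - 18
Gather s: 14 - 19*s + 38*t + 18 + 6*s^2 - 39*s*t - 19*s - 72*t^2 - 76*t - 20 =6*s^2 + s*(-39*t - 38) - 72*t^2 - 38*t + 12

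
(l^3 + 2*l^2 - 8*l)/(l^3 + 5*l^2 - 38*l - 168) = l*(l - 2)/(l^2 + l - 42)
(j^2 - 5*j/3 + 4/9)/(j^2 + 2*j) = (9*j^2 - 15*j + 4)/(9*j*(j + 2))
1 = 1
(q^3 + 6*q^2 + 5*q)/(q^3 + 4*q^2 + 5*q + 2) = q*(q + 5)/(q^2 + 3*q + 2)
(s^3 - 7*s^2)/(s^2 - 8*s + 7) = s^2/(s - 1)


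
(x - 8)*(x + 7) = x^2 - x - 56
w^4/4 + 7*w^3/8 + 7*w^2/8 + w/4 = w*(w/4 + 1/2)*(w + 1/2)*(w + 1)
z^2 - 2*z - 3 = (z - 3)*(z + 1)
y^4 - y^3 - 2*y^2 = y^2*(y - 2)*(y + 1)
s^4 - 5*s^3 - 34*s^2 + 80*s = s*(s - 8)*(s - 2)*(s + 5)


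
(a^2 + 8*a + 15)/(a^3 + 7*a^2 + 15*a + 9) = (a + 5)/(a^2 + 4*a + 3)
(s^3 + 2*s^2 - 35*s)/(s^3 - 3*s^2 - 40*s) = (-s^2 - 2*s + 35)/(-s^2 + 3*s + 40)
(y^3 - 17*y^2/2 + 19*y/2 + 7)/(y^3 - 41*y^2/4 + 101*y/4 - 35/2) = 2*(2*y + 1)/(4*y - 5)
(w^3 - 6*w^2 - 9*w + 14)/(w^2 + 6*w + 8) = (w^2 - 8*w + 7)/(w + 4)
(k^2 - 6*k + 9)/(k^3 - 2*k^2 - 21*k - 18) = (-k^2 + 6*k - 9)/(-k^3 + 2*k^2 + 21*k + 18)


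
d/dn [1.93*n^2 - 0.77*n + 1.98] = 3.86*n - 0.77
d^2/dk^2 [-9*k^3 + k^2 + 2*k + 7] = 2 - 54*k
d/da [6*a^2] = 12*a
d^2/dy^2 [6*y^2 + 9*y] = 12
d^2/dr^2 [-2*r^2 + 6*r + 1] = -4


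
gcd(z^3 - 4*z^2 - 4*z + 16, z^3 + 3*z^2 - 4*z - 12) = z^2 - 4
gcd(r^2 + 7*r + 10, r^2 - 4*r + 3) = 1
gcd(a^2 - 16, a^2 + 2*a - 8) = a + 4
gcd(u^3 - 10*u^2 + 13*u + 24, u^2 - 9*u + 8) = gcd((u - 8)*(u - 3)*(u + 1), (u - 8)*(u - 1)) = u - 8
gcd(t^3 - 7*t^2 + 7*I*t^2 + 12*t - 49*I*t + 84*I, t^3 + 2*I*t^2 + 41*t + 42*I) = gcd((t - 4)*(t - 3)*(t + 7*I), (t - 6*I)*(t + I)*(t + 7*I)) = t + 7*I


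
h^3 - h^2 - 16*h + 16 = (h - 4)*(h - 1)*(h + 4)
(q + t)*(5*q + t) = 5*q^2 + 6*q*t + t^2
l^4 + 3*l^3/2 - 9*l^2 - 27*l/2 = l*(l - 3)*(l + 3/2)*(l + 3)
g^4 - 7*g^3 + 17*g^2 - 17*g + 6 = (g - 3)*(g - 2)*(g - 1)^2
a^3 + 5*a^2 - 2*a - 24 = (a - 2)*(a + 3)*(a + 4)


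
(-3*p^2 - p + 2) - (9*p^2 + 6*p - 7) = -12*p^2 - 7*p + 9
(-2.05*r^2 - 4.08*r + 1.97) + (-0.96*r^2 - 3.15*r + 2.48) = -3.01*r^2 - 7.23*r + 4.45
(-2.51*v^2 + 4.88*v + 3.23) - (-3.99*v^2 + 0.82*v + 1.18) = 1.48*v^2 + 4.06*v + 2.05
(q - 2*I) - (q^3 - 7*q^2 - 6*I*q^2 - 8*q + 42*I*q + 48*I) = -q^3 + 7*q^2 + 6*I*q^2 + 9*q - 42*I*q - 50*I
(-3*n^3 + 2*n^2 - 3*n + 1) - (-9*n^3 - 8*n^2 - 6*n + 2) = 6*n^3 + 10*n^2 + 3*n - 1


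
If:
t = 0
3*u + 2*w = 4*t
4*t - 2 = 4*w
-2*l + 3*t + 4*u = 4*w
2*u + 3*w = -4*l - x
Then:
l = 5/3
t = 0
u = 1/3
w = -1/2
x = -35/6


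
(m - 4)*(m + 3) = m^2 - m - 12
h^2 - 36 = (h - 6)*(h + 6)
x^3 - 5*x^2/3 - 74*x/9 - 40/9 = (x - 4)*(x + 2/3)*(x + 5/3)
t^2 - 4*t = t*(t - 4)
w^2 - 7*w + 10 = (w - 5)*(w - 2)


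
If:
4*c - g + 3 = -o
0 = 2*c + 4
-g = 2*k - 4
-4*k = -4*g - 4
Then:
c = -2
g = 2/3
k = 5/3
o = 17/3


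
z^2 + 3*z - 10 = (z - 2)*(z + 5)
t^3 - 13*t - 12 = (t - 4)*(t + 1)*(t + 3)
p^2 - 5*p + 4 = (p - 4)*(p - 1)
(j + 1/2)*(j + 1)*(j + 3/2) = j^3 + 3*j^2 + 11*j/4 + 3/4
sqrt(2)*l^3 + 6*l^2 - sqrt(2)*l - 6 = (l - 1)*(l + 3*sqrt(2))*(sqrt(2)*l + sqrt(2))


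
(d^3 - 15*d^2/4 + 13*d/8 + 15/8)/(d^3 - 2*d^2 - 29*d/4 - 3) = (4*d^2 - 17*d + 15)/(2*(2*d^2 - 5*d - 12))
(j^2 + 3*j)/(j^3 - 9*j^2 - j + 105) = j/(j^2 - 12*j + 35)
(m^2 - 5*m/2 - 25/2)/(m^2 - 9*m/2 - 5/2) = (2*m + 5)/(2*m + 1)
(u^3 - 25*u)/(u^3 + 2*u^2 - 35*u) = (u + 5)/(u + 7)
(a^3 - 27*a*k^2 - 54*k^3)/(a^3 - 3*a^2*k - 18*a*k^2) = (a + 3*k)/a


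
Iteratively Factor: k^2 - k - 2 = (k + 1)*(k - 2)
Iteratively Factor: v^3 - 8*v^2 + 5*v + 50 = (v + 2)*(v^2 - 10*v + 25) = (v - 5)*(v + 2)*(v - 5)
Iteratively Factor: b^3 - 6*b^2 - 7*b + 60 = (b - 5)*(b^2 - b - 12) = (b - 5)*(b + 3)*(b - 4)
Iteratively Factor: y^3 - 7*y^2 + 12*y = (y - 3)*(y^2 - 4*y) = y*(y - 3)*(y - 4)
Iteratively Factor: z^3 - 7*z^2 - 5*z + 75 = (z + 3)*(z^2 - 10*z + 25) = (z - 5)*(z + 3)*(z - 5)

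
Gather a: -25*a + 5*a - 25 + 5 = -20*a - 20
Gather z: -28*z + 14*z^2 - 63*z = 14*z^2 - 91*z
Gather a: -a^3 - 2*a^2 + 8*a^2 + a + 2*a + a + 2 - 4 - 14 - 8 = -a^3 + 6*a^2 + 4*a - 24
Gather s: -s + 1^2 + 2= 3 - s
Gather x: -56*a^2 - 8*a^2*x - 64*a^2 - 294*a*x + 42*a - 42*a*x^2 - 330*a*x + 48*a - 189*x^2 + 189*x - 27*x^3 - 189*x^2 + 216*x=-120*a^2 + 90*a - 27*x^3 + x^2*(-42*a - 378) + x*(-8*a^2 - 624*a + 405)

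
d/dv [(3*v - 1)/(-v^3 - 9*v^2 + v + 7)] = (-3*v^3 - 27*v^2 + 3*v + (3*v - 1)*(3*v^2 + 18*v - 1) + 21)/(v^3 + 9*v^2 - v - 7)^2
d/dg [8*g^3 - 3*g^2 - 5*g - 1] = 24*g^2 - 6*g - 5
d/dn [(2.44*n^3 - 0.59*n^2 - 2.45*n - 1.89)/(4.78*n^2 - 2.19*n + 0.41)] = (11.6632*n^4 - 10.6872*n^3 + 16.0043*n^2 + 17.5846*n - 5.1436)/(22.8484*n^4 - 20.9364*n^3 + 8.7157*n^2 - 1.7958*n + 0.1681)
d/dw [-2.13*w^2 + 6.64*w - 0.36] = 6.64 - 4.26*w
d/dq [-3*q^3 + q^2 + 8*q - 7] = -9*q^2 + 2*q + 8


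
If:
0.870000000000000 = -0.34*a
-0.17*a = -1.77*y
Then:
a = -2.56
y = -0.25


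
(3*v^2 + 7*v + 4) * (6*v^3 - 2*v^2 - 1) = 18*v^5 + 36*v^4 + 10*v^3 - 11*v^2 - 7*v - 4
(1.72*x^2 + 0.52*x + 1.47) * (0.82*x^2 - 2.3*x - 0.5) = 1.4104*x^4 - 3.5296*x^3 - 0.8506*x^2 - 3.641*x - 0.735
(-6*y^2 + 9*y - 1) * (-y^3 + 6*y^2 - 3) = 6*y^5 - 45*y^4 + 55*y^3 + 12*y^2 - 27*y + 3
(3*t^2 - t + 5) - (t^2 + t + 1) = 2*t^2 - 2*t + 4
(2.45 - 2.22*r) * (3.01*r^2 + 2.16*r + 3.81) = -6.6822*r^3 + 2.5793*r^2 - 3.1662*r + 9.3345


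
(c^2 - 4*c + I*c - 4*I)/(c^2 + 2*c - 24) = (c + I)/(c + 6)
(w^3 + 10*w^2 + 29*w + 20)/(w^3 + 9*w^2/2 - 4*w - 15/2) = 2*(w + 4)/(2*w - 3)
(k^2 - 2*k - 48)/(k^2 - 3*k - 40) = (k + 6)/(k + 5)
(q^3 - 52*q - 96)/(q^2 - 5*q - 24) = (q^2 + 8*q + 12)/(q + 3)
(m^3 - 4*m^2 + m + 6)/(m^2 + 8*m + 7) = (m^2 - 5*m + 6)/(m + 7)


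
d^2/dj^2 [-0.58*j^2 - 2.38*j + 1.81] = -1.16000000000000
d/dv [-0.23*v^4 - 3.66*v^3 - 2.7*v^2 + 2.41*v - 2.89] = -0.92*v^3 - 10.98*v^2 - 5.4*v + 2.41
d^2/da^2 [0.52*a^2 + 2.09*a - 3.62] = 1.04000000000000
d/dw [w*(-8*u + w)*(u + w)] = -8*u^2 - 14*u*w + 3*w^2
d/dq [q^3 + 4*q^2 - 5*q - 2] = 3*q^2 + 8*q - 5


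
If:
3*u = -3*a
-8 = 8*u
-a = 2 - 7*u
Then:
No Solution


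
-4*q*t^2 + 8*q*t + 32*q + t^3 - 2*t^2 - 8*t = (-4*q + t)*(t - 4)*(t + 2)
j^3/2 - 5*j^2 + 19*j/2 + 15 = (j/2 + 1/2)*(j - 6)*(j - 5)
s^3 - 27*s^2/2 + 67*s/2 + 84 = (s - 8)*(s - 7)*(s + 3/2)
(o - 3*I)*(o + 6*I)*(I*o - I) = I*o^3 - 3*o^2 - I*o^2 + 3*o + 18*I*o - 18*I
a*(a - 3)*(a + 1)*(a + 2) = a^4 - 7*a^2 - 6*a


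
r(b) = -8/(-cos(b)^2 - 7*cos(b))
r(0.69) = 1.33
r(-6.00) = 1.05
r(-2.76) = -1.42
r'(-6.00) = 0.34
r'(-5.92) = 0.46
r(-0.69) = 1.33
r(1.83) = -4.63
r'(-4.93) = 23.92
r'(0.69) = 1.21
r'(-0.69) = -1.21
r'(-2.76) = -0.48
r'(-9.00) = -0.55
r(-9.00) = -1.44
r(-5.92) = 1.08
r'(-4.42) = 13.15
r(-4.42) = -4.14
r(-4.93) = 5.14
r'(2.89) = 0.30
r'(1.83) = 16.79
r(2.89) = -1.37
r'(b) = -8*(-2*sin(b)*cos(b) - 7*sin(b))/(-cos(b)^2 - 7*cos(b))^2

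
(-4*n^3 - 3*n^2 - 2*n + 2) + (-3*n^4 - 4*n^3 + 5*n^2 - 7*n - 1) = -3*n^4 - 8*n^3 + 2*n^2 - 9*n + 1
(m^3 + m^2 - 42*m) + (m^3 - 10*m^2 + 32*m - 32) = 2*m^3 - 9*m^2 - 10*m - 32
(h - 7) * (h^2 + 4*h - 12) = h^3 - 3*h^2 - 40*h + 84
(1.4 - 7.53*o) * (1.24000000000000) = 1.736 - 9.3372*o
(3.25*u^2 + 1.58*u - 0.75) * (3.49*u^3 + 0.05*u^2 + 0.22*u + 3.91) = 11.3425*u^5 + 5.6767*u^4 - 1.8235*u^3 + 13.0176*u^2 + 6.0128*u - 2.9325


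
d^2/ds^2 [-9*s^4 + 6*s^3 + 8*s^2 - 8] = -108*s^2 + 36*s + 16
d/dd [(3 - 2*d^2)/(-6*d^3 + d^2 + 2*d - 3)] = 2*(-6*d^4 + 25*d^2 + 3*d - 3)/(36*d^6 - 12*d^5 - 23*d^4 + 40*d^3 - 2*d^2 - 12*d + 9)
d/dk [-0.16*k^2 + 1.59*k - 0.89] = 1.59 - 0.32*k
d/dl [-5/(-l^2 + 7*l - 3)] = 5*(7 - 2*l)/(l^2 - 7*l + 3)^2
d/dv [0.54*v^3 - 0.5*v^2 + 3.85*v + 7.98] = 1.62*v^2 - 1.0*v + 3.85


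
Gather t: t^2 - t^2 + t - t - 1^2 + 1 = 0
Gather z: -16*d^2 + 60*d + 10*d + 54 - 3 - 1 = -16*d^2 + 70*d + 50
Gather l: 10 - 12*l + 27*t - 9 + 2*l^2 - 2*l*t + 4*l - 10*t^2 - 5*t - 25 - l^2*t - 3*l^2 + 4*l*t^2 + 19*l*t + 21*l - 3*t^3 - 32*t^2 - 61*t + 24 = l^2*(-t - 1) + l*(4*t^2 + 17*t + 13) - 3*t^3 - 42*t^2 - 39*t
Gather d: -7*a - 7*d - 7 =-7*a - 7*d - 7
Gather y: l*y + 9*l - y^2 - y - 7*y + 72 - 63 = 9*l - y^2 + y*(l - 8) + 9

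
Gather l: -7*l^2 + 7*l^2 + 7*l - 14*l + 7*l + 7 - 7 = 0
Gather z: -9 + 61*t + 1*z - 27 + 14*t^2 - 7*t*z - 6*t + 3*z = 14*t^2 + 55*t + z*(4 - 7*t) - 36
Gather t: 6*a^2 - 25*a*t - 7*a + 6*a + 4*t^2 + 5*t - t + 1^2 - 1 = 6*a^2 - a + 4*t^2 + t*(4 - 25*a)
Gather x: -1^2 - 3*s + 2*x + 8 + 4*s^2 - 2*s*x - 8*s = 4*s^2 - 11*s + x*(2 - 2*s) + 7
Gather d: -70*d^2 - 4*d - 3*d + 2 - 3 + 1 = -70*d^2 - 7*d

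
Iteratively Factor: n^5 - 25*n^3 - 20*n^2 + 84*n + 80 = (n - 2)*(n^4 + 2*n^3 - 21*n^2 - 62*n - 40) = (n - 2)*(n + 2)*(n^3 - 21*n - 20) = (n - 2)*(n + 2)*(n + 4)*(n^2 - 4*n - 5) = (n - 5)*(n - 2)*(n + 2)*(n + 4)*(n + 1)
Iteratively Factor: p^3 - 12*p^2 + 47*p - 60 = (p - 3)*(p^2 - 9*p + 20) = (p - 5)*(p - 3)*(p - 4)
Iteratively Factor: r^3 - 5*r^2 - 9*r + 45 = (r - 3)*(r^2 - 2*r - 15) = (r - 3)*(r + 3)*(r - 5)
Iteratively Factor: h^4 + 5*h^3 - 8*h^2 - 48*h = (h + 4)*(h^3 + h^2 - 12*h) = h*(h + 4)*(h^2 + h - 12) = h*(h - 3)*(h + 4)*(h + 4)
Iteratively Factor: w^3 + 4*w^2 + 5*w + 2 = (w + 2)*(w^2 + 2*w + 1) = (w + 1)*(w + 2)*(w + 1)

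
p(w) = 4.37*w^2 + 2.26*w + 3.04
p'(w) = 8.74*w + 2.26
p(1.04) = 10.12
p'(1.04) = 11.35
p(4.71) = 110.63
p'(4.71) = 43.43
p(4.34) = 95.16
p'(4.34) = 40.19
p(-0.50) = 3.00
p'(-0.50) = -2.11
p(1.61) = 18.01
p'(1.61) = 16.33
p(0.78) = 7.46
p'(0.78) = 9.08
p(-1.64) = 11.09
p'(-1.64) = -12.07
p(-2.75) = 29.87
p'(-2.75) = -21.78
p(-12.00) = 605.20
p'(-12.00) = -102.62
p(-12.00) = 605.20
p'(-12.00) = -102.62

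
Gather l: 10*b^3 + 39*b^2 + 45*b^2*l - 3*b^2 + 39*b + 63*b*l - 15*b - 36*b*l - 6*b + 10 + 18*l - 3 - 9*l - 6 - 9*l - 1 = 10*b^3 + 36*b^2 + 18*b + l*(45*b^2 + 27*b)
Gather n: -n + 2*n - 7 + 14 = n + 7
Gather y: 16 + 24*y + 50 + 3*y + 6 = 27*y + 72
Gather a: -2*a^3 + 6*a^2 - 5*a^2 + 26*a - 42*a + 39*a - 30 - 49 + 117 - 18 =-2*a^3 + a^2 + 23*a + 20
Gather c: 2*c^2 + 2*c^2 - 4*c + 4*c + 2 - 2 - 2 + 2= 4*c^2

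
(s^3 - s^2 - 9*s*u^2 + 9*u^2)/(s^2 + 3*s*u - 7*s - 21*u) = (s^2 - 3*s*u - s + 3*u)/(s - 7)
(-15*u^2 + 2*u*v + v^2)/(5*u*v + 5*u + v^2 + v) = (-3*u + v)/(v + 1)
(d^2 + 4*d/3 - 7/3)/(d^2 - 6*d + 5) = (d + 7/3)/(d - 5)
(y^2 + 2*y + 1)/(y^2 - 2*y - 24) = (y^2 + 2*y + 1)/(y^2 - 2*y - 24)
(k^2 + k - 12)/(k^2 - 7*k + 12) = (k + 4)/(k - 4)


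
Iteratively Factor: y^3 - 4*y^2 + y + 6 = (y - 2)*(y^2 - 2*y - 3) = (y - 2)*(y + 1)*(y - 3)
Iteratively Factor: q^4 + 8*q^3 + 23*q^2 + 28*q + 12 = (q + 3)*(q^3 + 5*q^2 + 8*q + 4) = (q + 1)*(q + 3)*(q^2 + 4*q + 4) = (q + 1)*(q + 2)*(q + 3)*(q + 2)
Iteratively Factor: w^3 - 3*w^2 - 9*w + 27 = (w - 3)*(w^2 - 9) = (w - 3)^2*(w + 3)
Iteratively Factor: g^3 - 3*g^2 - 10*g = (g + 2)*(g^2 - 5*g) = g*(g + 2)*(g - 5)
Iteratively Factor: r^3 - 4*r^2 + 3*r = (r - 1)*(r^2 - 3*r) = r*(r - 1)*(r - 3)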